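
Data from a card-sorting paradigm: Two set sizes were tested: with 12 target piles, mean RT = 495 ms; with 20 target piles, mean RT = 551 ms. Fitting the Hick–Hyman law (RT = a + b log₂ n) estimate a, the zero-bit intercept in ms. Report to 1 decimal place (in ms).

222.6 ms

The slope on a log₂ axis is (551 − 495) / (4.3219 − 3.5850) = 75.987 ms/bit.
Intercept: a = 495 − 75.987·log₂(12) = 222.589 ms.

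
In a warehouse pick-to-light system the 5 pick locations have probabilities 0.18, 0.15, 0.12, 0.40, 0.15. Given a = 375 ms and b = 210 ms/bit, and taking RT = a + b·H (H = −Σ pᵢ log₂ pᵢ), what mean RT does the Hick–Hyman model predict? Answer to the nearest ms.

Entropy contributions −pᵢ log₂ pᵢ: 0.4453, 0.4105, 0.3671, 0.5288, 0.4105; sum H = 2.1622 bits.
RT = a + bH = 375 + 210·2.1622 = 829.07 ms.

829 ms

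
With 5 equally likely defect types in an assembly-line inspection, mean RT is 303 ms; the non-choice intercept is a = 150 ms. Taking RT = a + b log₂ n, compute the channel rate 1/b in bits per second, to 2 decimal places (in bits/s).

b = (303 − 150)/log₂ 5 = 153/2.3219 = 65.894 ms per bit = 0.06589 s/bit; the reciprocal is 15.176 bits/s.

15.18 bits/s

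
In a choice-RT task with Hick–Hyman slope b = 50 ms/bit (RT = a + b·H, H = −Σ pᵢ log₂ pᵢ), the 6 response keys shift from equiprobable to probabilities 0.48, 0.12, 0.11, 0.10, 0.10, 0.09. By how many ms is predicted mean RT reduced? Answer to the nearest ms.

The RT saving is b·ΔH. Equiprobable H₀ = log₂(6) = 2.5850 bits; with the given probabilities H = 2.2027 bits.
b·(H₀ − H) = 50 × (2.5850 − 2.2027) = 19.12 ms.

19 ms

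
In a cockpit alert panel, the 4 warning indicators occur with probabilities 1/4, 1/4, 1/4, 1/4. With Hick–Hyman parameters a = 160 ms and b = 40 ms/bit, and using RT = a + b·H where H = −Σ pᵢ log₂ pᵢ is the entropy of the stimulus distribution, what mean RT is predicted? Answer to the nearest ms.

240 ms

H = −Σ pᵢ log₂ pᵢ = 0.25·2 + 0.25·2 + 0.25·2 + 0.25·2 = 2.000 bits.
RT = 160 + 40 × 2.000 = 240.00 ms.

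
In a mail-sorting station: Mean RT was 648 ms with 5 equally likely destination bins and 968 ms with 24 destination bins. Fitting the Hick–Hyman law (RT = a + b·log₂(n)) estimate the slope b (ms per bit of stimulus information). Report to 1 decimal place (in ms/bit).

Slope: b = (968 − 648) / (log₂ 24 − log₂ 5) = 320/2.2630 = 141.403 ms/bit.

141.4 ms/bit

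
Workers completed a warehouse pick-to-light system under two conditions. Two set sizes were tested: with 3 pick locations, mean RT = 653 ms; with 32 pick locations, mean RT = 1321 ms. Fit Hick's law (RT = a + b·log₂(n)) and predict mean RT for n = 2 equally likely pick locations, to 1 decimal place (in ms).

Solve the two-equation system in a and b:
  b = (1321 − 653) / (log₂ 32 − log₂ 3) = 668 / (5 − 1.5850) = 195.605 ms/bit
  a = 653 − 195.605 × 1.5850 = 342.973 ms
Then RT(2) = 342.973 + 195.605 × log₂ 2 = 342.973 + 195.605 × 1 ≈ 538.578 ms.

538.6 ms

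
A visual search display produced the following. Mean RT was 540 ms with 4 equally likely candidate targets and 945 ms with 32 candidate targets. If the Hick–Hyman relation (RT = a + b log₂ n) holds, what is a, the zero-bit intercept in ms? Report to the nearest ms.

270 ms

The slope on a log₂ axis is (945 − 540) / (5 − 2) = 135 ms/bit.
a = RT₁ − b·log₂ n₁ = 540 − 135 × 2 = 270.000 ms.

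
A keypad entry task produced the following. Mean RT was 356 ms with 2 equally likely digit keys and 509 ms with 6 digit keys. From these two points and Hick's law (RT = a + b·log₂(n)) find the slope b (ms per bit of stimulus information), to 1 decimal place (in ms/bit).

The slope on a log₂ axis is (509 − 356) / (2.5850 − 1) = 96.532 ms/bit.

96.5 ms/bit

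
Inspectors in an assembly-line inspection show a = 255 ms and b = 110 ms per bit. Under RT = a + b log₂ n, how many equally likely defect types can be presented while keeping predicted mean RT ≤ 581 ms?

7

Information budget: (581 − 255)/110 = 2.9636 bits, so n ≤ 2^2.9636 = 7.801 → at most 7.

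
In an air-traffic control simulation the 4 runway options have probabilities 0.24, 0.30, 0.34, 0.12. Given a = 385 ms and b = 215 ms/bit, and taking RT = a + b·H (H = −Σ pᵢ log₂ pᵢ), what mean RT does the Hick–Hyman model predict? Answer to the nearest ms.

796 ms

H = 0.24·log₂(1/0.24) + 0.30·log₂(1/0.30) + 0.34·log₂(1/0.34) + 0.12·log₂(1/0.12) = 1.9115 bits.
RT = 385 + 215 × 1.9115 = 795.97 ms.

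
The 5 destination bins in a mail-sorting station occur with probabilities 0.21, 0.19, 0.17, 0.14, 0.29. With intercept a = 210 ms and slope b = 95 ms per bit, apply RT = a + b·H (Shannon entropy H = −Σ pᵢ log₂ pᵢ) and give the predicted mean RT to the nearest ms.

426 ms

Entropy contributions −pᵢ log₂ pᵢ: 0.4728, 0.4552, 0.4346, 0.3971, 0.5179; sum H = 2.2777 bits.
RT = a + bH = 210 + 95·2.2777 = 426.38 ms.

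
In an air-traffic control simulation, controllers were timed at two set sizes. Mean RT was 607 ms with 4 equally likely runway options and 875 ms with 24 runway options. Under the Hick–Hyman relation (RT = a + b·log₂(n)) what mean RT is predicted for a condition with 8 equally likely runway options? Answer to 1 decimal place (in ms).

710.7 ms

Fit slope and intercept:
  b = (875 − 607) / (log₂ 24 − log₂ 4) = 268 / (4.5850 − 2) = 103.677 ms/bit
  a = 607 − 103.677 × 2 = 399.647 ms
Then RT(8) = 399.647 + 103.677 × log₂ 8 = 399.647 + 103.677 × 3 ≈ 710.677 ms.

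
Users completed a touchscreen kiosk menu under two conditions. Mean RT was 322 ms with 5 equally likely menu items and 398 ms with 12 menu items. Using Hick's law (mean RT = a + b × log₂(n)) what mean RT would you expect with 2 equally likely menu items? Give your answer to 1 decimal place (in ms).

242.5 ms

With log₂ n on the abscissa the relation is linear; from the two conditions:
  b = (398 − 322) / (log₂ 12 − log₂ 5) = 76 / (3.5850 − 2.3219) = 60.173 ms/bit
  a = 322 − 60.173 × 2.3219 = 182.284 ms
Then RT(2) = 182.284 + 60.173 × log₂ 2 = 182.284 + 60.173 × 1 ≈ 242.456 ms.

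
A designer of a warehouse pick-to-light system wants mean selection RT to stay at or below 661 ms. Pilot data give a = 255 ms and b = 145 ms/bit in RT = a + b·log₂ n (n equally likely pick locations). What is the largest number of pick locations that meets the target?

Information budget: (661 − 255)/145 = 2.8000 bits, so n ≤ 2^2.8000 = 6.964 → at most 6.

6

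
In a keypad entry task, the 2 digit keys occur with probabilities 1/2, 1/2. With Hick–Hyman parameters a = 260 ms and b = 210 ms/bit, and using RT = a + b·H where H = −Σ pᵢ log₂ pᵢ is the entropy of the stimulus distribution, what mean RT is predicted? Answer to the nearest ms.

Each term −pᵢ log₂ pᵢ: 0.5·1 + 0.5·1; summed, H = 1.000 bits.
Mean RT = a + bH = 260 + 210·1.000 = 470.00 ms.

470 ms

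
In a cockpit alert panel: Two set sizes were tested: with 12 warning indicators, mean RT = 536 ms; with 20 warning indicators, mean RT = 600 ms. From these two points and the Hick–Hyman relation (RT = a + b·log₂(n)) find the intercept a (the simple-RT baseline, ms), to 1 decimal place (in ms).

b = (RT₂ − RT₁)/(log₂ n₂ − log₂ n₁) = (600 − 536)/(4.3219 − 3.5850) = 86.843 ms/bit.
Intercept: a = 536 − 86.843·log₂(12) = 224.673 ms.

224.7 ms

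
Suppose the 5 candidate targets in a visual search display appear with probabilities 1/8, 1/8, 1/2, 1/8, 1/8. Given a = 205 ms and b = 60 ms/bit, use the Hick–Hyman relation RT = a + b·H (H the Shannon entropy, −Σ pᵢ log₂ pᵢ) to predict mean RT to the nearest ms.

325 ms

Each term −pᵢ log₂ pᵢ: 0.125·3 + 0.125·3 + 0.5·1 + 0.125·3 + 0.125·3; summed, H = 2.000 bits.
Mean RT = a + bH = 205 + 60·2.000 = 325.00 ms.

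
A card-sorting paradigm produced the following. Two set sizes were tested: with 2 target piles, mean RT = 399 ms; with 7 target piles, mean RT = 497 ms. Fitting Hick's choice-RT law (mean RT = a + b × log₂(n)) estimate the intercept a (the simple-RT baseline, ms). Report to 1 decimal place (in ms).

344.8 ms

Slope: b = (497 − 399) / (log₂ 7 − log₂ 2) = 98/1.8074 = 54.223 ms/bit.
a = RT₁ − b·log₂ n₁ = 399 − 54.223 × 1 = 344.777 ms.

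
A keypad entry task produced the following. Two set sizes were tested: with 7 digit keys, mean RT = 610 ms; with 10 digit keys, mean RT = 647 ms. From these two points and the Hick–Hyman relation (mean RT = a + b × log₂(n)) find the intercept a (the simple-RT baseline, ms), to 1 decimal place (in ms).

408.1 ms

The slope on a log₂ axis is (647 − 610) / (3.3219 − 2.8074) = 71.904 ms/bit.
a = RT₁ − b·log₂ n₁ = 610 − 71.904 × 2.8074 = 408.139 ms.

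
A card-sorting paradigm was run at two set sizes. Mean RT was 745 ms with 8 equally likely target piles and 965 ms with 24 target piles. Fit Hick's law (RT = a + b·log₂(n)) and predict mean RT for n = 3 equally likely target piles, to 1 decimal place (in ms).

Solve the two-equation system in a and b:
  b = (965 − 745) / (log₂ 24 − log₂ 8) = 220 / (4.5850 − 3) = 138.805 ms/bit
  a = 745 − 138.805 × 3 = 328.586 ms
Then RT(3) = 328.586 + 138.805 × log₂ 3 = 328.586 + 138.805 × 1.5850 ≈ 548.586 ms.

548.6 ms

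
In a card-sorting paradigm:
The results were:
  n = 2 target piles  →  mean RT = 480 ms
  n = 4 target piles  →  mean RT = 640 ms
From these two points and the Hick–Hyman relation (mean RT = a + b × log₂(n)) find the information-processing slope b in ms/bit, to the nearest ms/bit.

b = (RT₂ − RT₁)/(log₂ n₂ − log₂ n₁) = (640 − 480)/(2 − 1) = 160 ms/bit.

160 ms/bit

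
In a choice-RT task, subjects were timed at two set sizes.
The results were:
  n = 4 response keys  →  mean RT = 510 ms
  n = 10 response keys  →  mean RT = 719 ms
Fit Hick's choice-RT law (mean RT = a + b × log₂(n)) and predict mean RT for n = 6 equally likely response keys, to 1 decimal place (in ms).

With log₂ n on the abscissa the relation is linear; from the two conditions:
  b = (719 − 510) / (log₂ 10 − log₂ 4) = 209 / (3.3219 − 2) = 158.102 ms/bit
  a = 510 − 158.102 × 2 = 193.795 ms
Then RT(6) = 193.795 + 158.102 × log₂ 6 = 193.795 + 158.102 × 2.5850 ≈ 602.484 ms.

602.5 ms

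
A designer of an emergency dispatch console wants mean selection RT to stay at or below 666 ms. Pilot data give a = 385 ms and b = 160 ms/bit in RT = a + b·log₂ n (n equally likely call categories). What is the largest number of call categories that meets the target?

Set 385 + 160·log₂ n ≤ 666 → log₂ n ≤ (666 − 385)/160 = 1.7563.
So n ≤ 2^1.7563 = 3.378; the largest integer n is 3.

3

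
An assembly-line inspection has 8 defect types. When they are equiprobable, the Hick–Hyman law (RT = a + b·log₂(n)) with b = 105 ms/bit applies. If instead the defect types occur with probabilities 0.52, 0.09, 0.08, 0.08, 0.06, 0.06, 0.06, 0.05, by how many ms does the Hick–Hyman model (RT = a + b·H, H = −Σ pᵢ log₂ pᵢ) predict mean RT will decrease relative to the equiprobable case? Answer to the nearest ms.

70 ms

Equiprobable entropy H₀ = log₂ 8 = 3.0000 bits.
Skewed entropy H = −Σ pᵢ log₂ pᵢ = 2.3329 bits.
ΔRT = b·(H₀ − H) = 105 × 0.6671 = 70.04 ms.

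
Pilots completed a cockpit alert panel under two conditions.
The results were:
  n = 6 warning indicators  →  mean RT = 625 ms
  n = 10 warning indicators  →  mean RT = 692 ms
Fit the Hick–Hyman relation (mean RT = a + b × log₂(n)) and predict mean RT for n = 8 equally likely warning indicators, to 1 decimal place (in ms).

With log₂ n on the abscissa the relation is linear; from the two conditions:
  b = (692 − 625) / (log₂ 10 − log₂ 6) = 67 / (3.3219 − 2.5850) = 90.913 ms/bit
  a = 625 − 90.913 × 2.5850 = 389.992 ms
Then RT(8) = 389.992 + 90.913 × log₂ 8 = 389.992 + 90.913 × 3 ≈ 662.732 ms.

662.7 ms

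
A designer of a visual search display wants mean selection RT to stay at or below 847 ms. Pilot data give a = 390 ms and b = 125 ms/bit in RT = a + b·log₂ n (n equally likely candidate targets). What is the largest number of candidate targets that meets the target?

Set 390 + 125·log₂ n ≤ 847 → log₂ n ≤ (847 − 390)/125 = 3.6560.
So n ≤ 2^3.6560 = 12.606; the largest integer n is 12.

12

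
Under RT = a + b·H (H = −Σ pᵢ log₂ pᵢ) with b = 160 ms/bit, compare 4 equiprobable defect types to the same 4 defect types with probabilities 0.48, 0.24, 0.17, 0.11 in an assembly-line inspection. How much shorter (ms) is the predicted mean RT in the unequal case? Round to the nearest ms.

34 ms

The RT saving is b·ΔH. Equiprobable H₀ = log₂(4) = 2.0000 bits; with the given probabilities H = 1.7873 bits.
b·(H₀ − H) = 160 × (2.0000 − 1.7873) = 34.04 ms.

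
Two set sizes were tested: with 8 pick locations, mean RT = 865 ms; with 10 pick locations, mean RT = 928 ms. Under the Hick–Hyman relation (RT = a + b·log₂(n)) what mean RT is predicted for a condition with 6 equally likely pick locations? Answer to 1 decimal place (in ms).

783.8 ms

RT is linear in log₂ n, so two points fix the line:
  b = (928 − 865) / (log₂ 10 − log₂ 8) = 63 / (3.3219 − 3) = 195.696 ms/bit
  a = 865 − 195.696 × 3 = 277.912 ms
Then RT(6) = 277.912 + 195.696 × log₂ 6 = 277.912 + 195.696 × 2.5850 ≈ 783.779 ms.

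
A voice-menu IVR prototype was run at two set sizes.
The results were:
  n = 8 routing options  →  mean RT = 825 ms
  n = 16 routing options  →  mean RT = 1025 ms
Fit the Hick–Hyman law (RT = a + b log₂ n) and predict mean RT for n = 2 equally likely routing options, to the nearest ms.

425 ms

Fit slope and intercept:
  b = (1025 − 825) / (log₂ 16 − log₂ 8) = 200 / (4 − 3) = 200 ms/bit
  a = 825 − 200 × 3 = 225 ms
Then RT(2) = 225 + 200 × log₂ 2 = 225 + 200 × 1 ≈ 425.000 ms.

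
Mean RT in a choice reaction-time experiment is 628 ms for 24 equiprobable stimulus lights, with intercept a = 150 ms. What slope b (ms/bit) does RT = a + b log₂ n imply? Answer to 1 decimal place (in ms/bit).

log₂(24) = 4.5850 bits.
b = (RT − a)/log₂ n = (628 − 150) / 4.5850 = 104.254 ms/bit.

104.3 ms/bit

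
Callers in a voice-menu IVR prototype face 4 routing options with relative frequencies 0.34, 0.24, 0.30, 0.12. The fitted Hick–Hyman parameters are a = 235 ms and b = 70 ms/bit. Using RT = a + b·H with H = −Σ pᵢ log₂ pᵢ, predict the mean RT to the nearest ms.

369 ms

H = 0.34·log₂(1/0.34) + 0.24·log₂(1/0.24) + 0.30·log₂(1/0.30) + 0.12·log₂(1/0.12) = 1.9115 bits.
RT = 235 + 70 × 1.9115 = 368.80 ms.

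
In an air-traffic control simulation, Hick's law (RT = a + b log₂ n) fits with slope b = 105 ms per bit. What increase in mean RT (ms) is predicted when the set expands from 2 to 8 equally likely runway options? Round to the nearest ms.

The intercept a cancels: ΔRT = b·(log₂ n₂ − log₂ n₁) = b·log₂(n₂/n₁).
log₂(8) − log₂(2) = log₂(8/2) = log₂(4) = 2.
ΔRT = 105 × 2.0000 = 210.000 ms.

210 ms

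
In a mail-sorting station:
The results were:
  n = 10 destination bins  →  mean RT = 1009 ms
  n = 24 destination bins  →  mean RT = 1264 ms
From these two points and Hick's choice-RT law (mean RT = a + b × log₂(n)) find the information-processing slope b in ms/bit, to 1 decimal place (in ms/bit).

201.9 ms/bit

The slope on a log₂ axis is (1264 − 1009) / (4.5850 − 3.3219) = 201.895 ms/bit.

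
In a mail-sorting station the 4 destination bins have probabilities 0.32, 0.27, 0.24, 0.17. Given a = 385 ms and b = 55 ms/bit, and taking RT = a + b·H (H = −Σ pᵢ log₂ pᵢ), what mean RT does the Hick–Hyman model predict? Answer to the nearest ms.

493 ms

Entropy contributions −pᵢ log₂ pᵢ: 0.5260, 0.5100, 0.4941, 0.4346; sum H = 1.9648 bits.
RT = a + bH = 385 + 55·1.9648 = 493.06 ms.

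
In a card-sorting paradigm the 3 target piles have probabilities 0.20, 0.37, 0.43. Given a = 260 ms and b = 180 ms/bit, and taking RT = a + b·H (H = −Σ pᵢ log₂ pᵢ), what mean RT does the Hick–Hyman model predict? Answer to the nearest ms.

Entropy contributions −pᵢ log₂ pᵢ: 0.4644, 0.5307, 0.5236; sum H = 1.5187 bits.
RT = a + bH = 260 + 180·1.5187 = 533.36 ms.

533 ms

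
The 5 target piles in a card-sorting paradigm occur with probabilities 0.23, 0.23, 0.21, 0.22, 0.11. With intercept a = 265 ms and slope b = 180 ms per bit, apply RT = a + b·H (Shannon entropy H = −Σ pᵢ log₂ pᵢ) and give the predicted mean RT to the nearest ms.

675 ms

Entropy contributions −pᵢ log₂ pᵢ: 0.4877, 0.4877, 0.4728, 0.4806, 0.3503; sum H = 2.2790 bits.
RT = a + bH = 265 + 180·2.2790 = 675.22 ms.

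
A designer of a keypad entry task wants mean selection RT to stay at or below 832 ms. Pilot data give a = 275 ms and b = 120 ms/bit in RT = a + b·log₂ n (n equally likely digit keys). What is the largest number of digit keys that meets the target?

Set 275 + 120·log₂ n ≤ 832 → log₂ n ≤ (832 − 275)/120 = 4.6417.
So n ≤ 2^4.6417 = 24.962; the largest integer n is 24.

24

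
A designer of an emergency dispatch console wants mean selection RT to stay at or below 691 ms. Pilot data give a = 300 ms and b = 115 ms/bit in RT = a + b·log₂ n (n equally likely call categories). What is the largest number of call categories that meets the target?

10

Set 300 + 115·log₂ n ≤ 691 → log₂ n ≤ (691 − 300)/115 = 3.4000.
So n ≤ 2^3.4000 = 10.556; the largest integer n is 10.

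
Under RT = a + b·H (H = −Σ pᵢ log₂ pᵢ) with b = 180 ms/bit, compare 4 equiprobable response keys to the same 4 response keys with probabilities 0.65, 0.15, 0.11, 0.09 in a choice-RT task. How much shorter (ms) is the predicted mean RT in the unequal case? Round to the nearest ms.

Equiprobable entropy H₀ = log₂ 4 = 2.0000 bits.
Skewed entropy H = −Σ pᵢ log₂ pᵢ = 1.4775 bits.
ΔRT = b·(H₀ − H) = 180 × 0.5225 = 94.06 ms.

94 ms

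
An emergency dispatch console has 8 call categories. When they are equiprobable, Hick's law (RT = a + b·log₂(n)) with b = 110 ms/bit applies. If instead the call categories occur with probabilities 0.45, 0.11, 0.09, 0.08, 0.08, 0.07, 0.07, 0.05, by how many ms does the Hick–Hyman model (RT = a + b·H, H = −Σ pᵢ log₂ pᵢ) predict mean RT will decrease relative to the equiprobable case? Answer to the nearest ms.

Equiprobable entropy H₀ = log₂ 8 = 3.0000 bits.
Skewed entropy H = −Σ pᵢ log₂ pᵢ = 2.5176 bits.
ΔRT = b·(H₀ − H) = 110 × 0.4824 = 53.07 ms.

53 ms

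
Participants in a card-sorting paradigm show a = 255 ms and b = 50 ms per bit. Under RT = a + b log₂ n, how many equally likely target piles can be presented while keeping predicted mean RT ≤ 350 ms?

50·log₂ n ≤ 350 − 255 = 95, giving log₂ n ≤ 1.9000 and n ≤ 3.732. The largest whole number is 3.

3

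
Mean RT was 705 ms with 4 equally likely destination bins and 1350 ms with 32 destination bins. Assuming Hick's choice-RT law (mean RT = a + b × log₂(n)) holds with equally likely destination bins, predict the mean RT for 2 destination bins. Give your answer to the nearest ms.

Solve the two-equation system in a and b:
  b = (1350 − 705) / (log₂ 32 − log₂ 4) = 645 / (5 − 2) = 215 ms/bit
  a = 705 − 215 × 2 = 275 ms
Then RT(2) = 275 + 215 × log₂ 2 = 275 + 215 × 1 ≈ 490.000 ms.

490 ms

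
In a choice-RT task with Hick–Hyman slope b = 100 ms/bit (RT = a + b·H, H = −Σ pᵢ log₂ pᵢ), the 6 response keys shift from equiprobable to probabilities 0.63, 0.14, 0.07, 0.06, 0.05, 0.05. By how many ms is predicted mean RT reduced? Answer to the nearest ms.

82 ms

The RT saving is b·ΔH. Equiprobable H₀ = log₂(6) = 2.5850 bits; with the given probabilities H = 1.7613 bits.
b·(H₀ − H) = 100 × (2.5850 − 1.7613) = 82.36 ms.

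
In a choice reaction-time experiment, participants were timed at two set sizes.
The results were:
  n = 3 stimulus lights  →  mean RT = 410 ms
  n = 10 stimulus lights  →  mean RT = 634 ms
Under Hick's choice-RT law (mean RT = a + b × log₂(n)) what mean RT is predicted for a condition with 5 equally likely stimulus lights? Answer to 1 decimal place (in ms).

505.0 ms

Solve the two-equation system in a and b:
  b = (634 − 410) / (log₂ 10 − log₂ 3) = 224 / (3.3219 − 1.5850) = 128.961 ms/bit
  a = 410 − 128.961 × 1.5850 = 205.602 ms
Then RT(5) = 205.602 + 128.961 × log₂ 5 = 205.602 + 128.961 × 2.3219 ≈ 505.039 ms.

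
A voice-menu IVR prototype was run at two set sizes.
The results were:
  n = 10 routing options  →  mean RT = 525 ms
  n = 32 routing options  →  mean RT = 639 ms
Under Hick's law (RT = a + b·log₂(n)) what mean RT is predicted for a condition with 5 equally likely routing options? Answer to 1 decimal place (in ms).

With log₂ n on the abscissa the relation is linear; from the two conditions:
  b = (639 − 525) / (log₂ 32 − log₂ 10) = 114 / (5 − 3.3219) = 67.935 ms/bit
  a = 525 − 67.935 × 3.3219 = 299.324 ms
Then RT(5) = 299.324 + 67.935 × log₂ 5 = 299.324 + 67.935 × 2.3219 ≈ 457.065 ms.

457.1 ms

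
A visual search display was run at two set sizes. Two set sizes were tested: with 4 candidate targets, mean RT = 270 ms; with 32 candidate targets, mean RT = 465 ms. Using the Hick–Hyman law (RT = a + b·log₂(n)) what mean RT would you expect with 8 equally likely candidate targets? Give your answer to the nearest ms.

335 ms

With log₂ n on the abscissa the relation is linear; from the two conditions:
  b = (465 − 270) / (log₂ 32 − log₂ 4) = 195 / (5 − 2) = 65 ms/bit
  a = 270 − 65 × 2 = 140 ms
Then RT(8) = 140 + 65 × log₂ 8 = 140 + 65 × 3 ≈ 335.000 ms.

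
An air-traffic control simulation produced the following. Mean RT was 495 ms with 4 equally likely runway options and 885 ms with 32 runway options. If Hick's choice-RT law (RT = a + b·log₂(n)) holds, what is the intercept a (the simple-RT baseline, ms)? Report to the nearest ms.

235 ms

Slope: b = (885 − 495) / (log₂ 32 − log₂ 4) = 390/3.0000 = 130 ms/bit.
Intercept: a = 495 − 130·log₂(4) = 235.000 ms.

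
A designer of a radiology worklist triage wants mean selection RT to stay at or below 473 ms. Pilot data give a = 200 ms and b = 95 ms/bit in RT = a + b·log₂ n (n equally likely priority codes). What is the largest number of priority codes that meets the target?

95·log₂ n ≤ 473 − 200 = 273, giving log₂ n ≤ 2.8737 and n ≤ 7.329. The largest whole number is 7.

7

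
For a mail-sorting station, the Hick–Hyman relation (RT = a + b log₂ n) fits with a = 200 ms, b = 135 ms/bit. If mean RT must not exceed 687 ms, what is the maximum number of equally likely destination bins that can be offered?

12

Set 200 + 135·log₂ n ≤ 687 → log₂ n ≤ (687 − 200)/135 = 3.6074.
So n ≤ 2^3.6074 = 12.188; the largest integer n is 12.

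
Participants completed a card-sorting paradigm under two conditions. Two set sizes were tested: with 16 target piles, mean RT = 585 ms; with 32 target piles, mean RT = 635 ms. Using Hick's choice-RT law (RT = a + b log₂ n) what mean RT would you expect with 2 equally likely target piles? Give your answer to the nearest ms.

435 ms

Fit slope and intercept:
  b = (635 − 585) / (log₂ 32 − log₂ 16) = 50 / (5 − 4) = 50 ms/bit
  a = 585 − 50 × 4 = 385 ms
Then RT(2) = 385 + 50 × log₂ 2 = 385 + 50 × 1 ≈ 435.000 ms.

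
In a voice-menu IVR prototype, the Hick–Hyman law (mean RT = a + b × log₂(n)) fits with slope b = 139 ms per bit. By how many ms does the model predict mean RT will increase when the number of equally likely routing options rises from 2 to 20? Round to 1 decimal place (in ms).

ΔRT = (a + b log₂ n₂) − (a + b log₂ n₁) = b·(log₂ n₂ − log₂ n₁).
log₂(20) − log₂(2) = 4.3219 − 1 = 3.3219.
ΔRT = 139 × 3.3219 = 461.748 ms.

461.7 ms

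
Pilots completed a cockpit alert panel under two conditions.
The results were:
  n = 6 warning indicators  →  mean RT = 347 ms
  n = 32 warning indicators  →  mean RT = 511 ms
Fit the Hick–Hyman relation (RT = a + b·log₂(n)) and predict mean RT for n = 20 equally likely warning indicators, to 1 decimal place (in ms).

Solve the two-equation system in a and b:
  b = (511 − 347) / (log₂ 32 − log₂ 6) = 164 / (5 − 2.5850) = 67.908 ms/bit
  a = 347 − 67.908 × 2.5850 = 171.461 ms
Then RT(20) = 171.461 + 67.908 × log₂ 20 = 171.461 + 67.908 × 4.3219 ≈ 464.954 ms.

465.0 ms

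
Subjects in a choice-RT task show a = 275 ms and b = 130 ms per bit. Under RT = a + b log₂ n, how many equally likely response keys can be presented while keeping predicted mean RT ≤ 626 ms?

6

130·log₂ n ≤ 626 − 275 = 351, giving log₂ n ≤ 2.7000 and n ≤ 6.498. The largest whole number is 6.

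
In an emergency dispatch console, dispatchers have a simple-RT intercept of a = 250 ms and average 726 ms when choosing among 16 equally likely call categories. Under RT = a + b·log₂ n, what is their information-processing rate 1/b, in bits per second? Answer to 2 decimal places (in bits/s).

8.40 bits/s

b = (726 − 250)/log₂ 16 = 476/4 = 119.000 ms per bit = 0.11900 s/bit; the reciprocal is 8.403 bits/s.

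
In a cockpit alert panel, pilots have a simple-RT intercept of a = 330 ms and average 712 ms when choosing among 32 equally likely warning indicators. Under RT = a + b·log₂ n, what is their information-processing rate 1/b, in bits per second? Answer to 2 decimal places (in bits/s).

13.09 bits/s

b = (712 − 330)/log₂ 32 = 382/5 = 76.400 ms per bit = 0.07640 s/bit; the reciprocal is 13.089 bits/s.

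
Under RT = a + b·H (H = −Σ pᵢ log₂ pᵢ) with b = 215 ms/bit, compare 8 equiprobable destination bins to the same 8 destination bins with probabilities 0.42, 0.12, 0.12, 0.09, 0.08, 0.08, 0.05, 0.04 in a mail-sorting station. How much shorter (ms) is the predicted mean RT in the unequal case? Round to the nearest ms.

Equiprobable entropy H₀ = log₂ 8 = 3.0000 bits.
Skewed entropy H = −Σ pᵢ log₂ pᵢ = 2.5573 bits.
ΔRT = b·(H₀ − H) = 215 × 0.4427 = 95.18 ms.

95 ms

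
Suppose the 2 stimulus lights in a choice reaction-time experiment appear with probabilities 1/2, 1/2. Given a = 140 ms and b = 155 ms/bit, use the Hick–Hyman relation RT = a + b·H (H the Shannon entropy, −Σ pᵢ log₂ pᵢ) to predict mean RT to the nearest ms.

Each term −pᵢ log₂ pᵢ: 0.5·1 + 0.5·1; summed, H = 1.000 bits.
Mean RT = a + bH = 140 + 155·1.000 = 295.00 ms.

295 ms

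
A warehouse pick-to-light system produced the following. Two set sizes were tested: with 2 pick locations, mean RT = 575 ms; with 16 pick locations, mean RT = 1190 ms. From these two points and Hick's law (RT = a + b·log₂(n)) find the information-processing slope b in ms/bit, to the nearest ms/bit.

b = (RT₂ − RT₁)/(log₂ n₂ − log₂ n₁) = (1190 − 575)/(4 − 1) = 205 ms/bit.

205 ms/bit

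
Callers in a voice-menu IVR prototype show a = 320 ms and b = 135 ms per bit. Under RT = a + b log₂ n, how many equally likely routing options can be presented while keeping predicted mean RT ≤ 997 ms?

Information budget: (997 − 320)/135 = 5.0148 bits, so n ≤ 2^5.0148 = 32.330 → at most 32.

32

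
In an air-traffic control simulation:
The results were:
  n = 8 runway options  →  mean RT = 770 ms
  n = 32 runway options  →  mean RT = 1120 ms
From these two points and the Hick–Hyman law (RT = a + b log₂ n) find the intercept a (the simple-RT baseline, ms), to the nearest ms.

The slope on a log₂ axis is (1120 − 770) / (5 − 3) = 175 ms/bit.
Intercept: a = 770 − 175·log₂(8) = 245.000 ms.

245 ms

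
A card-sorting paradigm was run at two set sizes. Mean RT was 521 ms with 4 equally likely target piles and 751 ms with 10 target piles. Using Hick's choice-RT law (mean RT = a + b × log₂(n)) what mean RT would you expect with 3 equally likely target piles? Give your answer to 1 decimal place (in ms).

448.8 ms

RT is linear in log₂ n, so two points fix the line:
  b = (751 − 521) / (log₂ 10 − log₂ 4) = 230 / (3.3219 − 2) = 173.988 ms/bit
  a = 521 − 173.988 × 2 = 173.023 ms
Then RT(3) = 173.023 + 173.988 × log₂ 3 = 173.023 + 173.988 × 1.5850 ≈ 448.788 ms.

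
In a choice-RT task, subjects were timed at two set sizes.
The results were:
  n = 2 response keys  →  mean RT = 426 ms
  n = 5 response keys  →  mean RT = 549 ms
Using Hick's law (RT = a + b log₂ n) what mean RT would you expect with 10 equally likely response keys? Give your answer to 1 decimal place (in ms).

Solve the two-equation system in a and b:
  b = (549 − 426) / (log₂ 5 − log₂ 2) = 123 / (2.3219 − 1) = 93.046 ms/bit
  a = 426 − 93.046 × 1 = 332.954 ms
Then RT(10) = 332.954 + 93.046 × log₂ 10 = 332.954 + 93.046 × 3.3219 ≈ 642.046 ms.

642.0 ms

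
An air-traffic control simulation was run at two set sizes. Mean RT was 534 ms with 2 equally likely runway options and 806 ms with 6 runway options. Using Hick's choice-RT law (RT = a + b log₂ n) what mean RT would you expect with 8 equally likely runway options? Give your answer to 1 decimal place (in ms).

877.2 ms

With log₂ n on the abscissa the relation is linear; from the two conditions:
  b = (806 − 534) / (log₂ 6 − log₂ 2) = 272 / (2.5850 − 1) = 171.613 ms/bit
  a = 534 − 171.613 × 1 = 362.387 ms
Then RT(8) = 362.387 + 171.613 × log₂ 8 = 362.387 + 171.613 × 3 ≈ 877.226 ms.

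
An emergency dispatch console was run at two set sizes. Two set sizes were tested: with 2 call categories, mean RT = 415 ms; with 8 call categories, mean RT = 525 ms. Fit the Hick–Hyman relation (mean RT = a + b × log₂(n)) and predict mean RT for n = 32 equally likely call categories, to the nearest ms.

635 ms

Solve the two-equation system in a and b:
  b = (525 − 415) / (log₂ 8 − log₂ 2) = 110 / (3 − 1) = 55 ms/bit
  a = 415 − 55 × 1 = 360 ms
Then RT(32) = 360 + 55 × log₂ 32 = 360 + 55 × 5 ≈ 635.000 ms.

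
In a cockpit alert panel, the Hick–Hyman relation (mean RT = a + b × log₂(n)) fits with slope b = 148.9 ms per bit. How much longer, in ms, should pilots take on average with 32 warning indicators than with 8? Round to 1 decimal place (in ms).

297.8 ms

ΔRT = (a + b log₂ n₂) − (a + b log₂ n₁) = b·(log₂ n₂ − log₂ n₁).
log₂(32) − log₂(8) = log₂(32/8) = log₂(4) = 2.
ΔRT = 148.9 × 2.0000 = 297.800 ms.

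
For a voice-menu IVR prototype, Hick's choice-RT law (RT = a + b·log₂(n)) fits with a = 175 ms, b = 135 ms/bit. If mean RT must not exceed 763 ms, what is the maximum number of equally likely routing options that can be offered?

20

Information budget: (763 − 175)/135 = 4.3556 bits, so n ≤ 2^4.3556 = 20.472 → at most 20.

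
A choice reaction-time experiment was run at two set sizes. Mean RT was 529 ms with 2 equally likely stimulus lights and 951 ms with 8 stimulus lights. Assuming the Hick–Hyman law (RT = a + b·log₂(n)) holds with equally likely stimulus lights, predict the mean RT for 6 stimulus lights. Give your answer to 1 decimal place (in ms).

Fit slope and intercept:
  b = (951 − 529) / (log₂ 8 − log₂ 2) = 422 / (3 − 1) = 211.000 ms/bit
  a = 529 − 211.000 × 1 = 318.000 ms
Then RT(6) = 318.000 + 211.000 × log₂ 6 = 318.000 + 211.000 × 2.5850 ≈ 863.427 ms.

863.4 ms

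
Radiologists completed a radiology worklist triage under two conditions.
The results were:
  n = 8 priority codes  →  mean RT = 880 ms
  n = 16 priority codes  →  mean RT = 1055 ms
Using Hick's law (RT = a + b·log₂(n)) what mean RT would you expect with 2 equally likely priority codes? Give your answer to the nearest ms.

Solve the two-equation system in a and b:
  b = (1055 − 880) / (log₂ 16 − log₂ 8) = 175 / (4 − 3) = 175 ms/bit
  a = 880 − 175 × 3 = 355 ms
Then RT(2) = 355 + 175 × log₂ 2 = 355 + 175 × 1 ≈ 530.000 ms.

530 ms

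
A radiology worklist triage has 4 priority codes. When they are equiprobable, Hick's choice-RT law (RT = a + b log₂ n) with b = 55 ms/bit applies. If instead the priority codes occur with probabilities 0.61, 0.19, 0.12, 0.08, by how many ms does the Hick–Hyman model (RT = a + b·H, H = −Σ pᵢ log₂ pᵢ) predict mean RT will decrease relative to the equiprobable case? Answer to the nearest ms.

25 ms

Equiprobable entropy H₀ = log₂ 4 = 2.0000 bits.
Skewed entropy H = −Σ pᵢ log₂ pᵢ = 1.5488 bits.
ΔRT = b·(H₀ − H) = 55 × 0.4512 = 24.82 ms.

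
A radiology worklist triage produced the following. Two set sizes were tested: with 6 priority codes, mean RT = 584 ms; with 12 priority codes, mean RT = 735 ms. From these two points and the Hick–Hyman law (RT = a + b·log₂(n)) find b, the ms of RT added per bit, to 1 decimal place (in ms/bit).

151.0 ms/bit

b = (RT₂ − RT₁)/(log₂ n₂ − log₂ n₁) = (735 − 584)/(3.5850 − 2.5850) = 151.000 ms/bit.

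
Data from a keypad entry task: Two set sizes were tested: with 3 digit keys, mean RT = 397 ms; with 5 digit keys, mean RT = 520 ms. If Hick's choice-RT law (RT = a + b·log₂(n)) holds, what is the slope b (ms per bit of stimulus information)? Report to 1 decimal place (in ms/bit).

Slope: b = (520 − 397) / (log₂ 5 − log₂ 3) = 123/0.7370 = 166.901 ms/bit.

166.9 ms/bit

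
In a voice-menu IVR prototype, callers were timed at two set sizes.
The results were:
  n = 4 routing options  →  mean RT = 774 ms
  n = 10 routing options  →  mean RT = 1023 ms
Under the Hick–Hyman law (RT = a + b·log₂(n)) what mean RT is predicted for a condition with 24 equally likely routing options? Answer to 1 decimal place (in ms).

RT is linear in log₂ n, so two points fix the line:
  b = (1023 − 774) / (log₂ 10 − log₂ 4) = 249 / (3.3219 − 2) = 188.361 ms/bit
  a = 774 − 188.361 × 2 = 397.278 ms
Then RT(24) = 397.278 + 188.361 × log₂ 24 = 397.278 + 188.361 × 4.5850 ≈ 1260.907 ms.

1260.9 ms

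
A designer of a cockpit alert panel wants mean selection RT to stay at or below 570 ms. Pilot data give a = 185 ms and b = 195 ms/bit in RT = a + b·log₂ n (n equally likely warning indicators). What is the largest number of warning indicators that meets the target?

3

Information budget: (570 − 185)/195 = 1.9744 bits, so n ≤ 2^1.9744 = 3.930 → at most 3.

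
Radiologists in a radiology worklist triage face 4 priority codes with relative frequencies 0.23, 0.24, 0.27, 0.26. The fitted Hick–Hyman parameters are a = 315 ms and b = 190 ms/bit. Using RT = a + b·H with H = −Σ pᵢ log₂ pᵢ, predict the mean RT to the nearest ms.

Entropy contributions −pᵢ log₂ pᵢ: 0.4877, 0.4941, 0.5100, 0.5053; sum H = 1.9971 bits.
RT = a + bH = 315 + 190·1.9971 = 694.45 ms.

694 ms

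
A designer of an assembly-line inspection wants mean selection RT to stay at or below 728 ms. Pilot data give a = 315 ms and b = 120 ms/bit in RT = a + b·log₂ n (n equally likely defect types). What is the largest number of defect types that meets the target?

120·log₂ n ≤ 728 − 315 = 413, giving log₂ n ≤ 3.4417 and n ≤ 10.865. The largest whole number is 10.

10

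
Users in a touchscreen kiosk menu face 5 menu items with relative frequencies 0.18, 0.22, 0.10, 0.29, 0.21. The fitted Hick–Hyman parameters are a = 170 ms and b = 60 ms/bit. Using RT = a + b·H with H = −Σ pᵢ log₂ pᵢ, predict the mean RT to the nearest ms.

Entropy contributions −pᵢ log₂ pᵢ: 0.4453, 0.4806, 0.3322, 0.5179, 0.4728; sum H = 2.2488 bits.
RT = a + bH = 170 + 60·2.2488 = 304.93 ms.

305 ms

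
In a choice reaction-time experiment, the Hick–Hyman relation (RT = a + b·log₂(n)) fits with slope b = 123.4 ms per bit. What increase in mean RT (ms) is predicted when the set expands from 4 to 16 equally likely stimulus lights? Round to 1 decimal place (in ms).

The intercept a cancels: ΔRT = b·(log₂ n₂ − log₂ n₁) = b·log₂(n₂/n₁).
log₂(16) − log₂(4) = log₂(16/4) = log₂(4) = 2.
ΔRT = 123.4 × 2.0000 = 246.800 ms.

246.8 ms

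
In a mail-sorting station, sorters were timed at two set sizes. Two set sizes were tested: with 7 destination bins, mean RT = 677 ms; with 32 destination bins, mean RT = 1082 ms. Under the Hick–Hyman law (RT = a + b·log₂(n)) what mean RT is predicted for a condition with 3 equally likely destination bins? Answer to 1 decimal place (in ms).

451.2 ms

With log₂ n on the abscissa the relation is linear; from the two conditions:
  b = (1082 − 677) / (log₂ 32 − log₂ 7) = 405 / (5 − 2.8074) = 184.708 ms/bit
  a = 677 − 184.708 × 2.8074 = 158.458 ms
Then RT(3) = 158.458 + 184.708 × log₂ 3 = 158.458 + 184.708 × 1.5850 ≈ 451.214 ms.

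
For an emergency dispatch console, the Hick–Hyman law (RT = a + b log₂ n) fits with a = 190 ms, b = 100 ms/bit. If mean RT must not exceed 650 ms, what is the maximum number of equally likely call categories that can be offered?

100·log₂ n ≤ 650 − 190 = 460, giving log₂ n ≤ 4.6000 and n ≤ 24.251. The largest whole number is 24.

24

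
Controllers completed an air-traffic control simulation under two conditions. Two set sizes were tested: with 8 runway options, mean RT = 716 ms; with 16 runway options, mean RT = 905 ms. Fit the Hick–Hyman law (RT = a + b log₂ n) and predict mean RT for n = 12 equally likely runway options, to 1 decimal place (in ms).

826.6 ms

With log₂ n on the abscissa the relation is linear; from the two conditions:
  b = (905 − 716) / (log₂ 16 − log₂ 8) = 189 / (4 − 3) = 189.000 ms/bit
  a = 716 − 189.000 × 3 = 149.000 ms
Then RT(12) = 149.000 + 189.000 × log₂ 12 = 149.000 + 189.000 × 3.5850 ≈ 826.558 ms.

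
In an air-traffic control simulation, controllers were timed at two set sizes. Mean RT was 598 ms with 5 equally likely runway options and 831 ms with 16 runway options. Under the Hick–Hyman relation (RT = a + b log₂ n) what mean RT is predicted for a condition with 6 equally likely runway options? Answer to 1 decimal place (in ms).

634.5 ms

RT is linear in log₂ n, so two points fix the line:
  b = (831 − 598) / (log₂ 16 − log₂ 5) = 233 / (4 − 2.3219) = 138.850 ms/bit
  a = 598 − 138.850 × 2.3219 = 275.601 ms
Then RT(6) = 275.601 + 138.850 × log₂ 6 = 275.601 + 138.850 × 2.5850 ≈ 634.522 ms.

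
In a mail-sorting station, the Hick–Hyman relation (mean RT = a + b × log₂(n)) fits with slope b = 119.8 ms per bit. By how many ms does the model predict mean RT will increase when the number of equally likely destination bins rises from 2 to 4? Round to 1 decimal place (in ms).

119.8 ms

ΔRT = (a + b log₂ n₂) − (a + b log₂ n₁) = b·(log₂ n₂ − log₂ n₁).
log₂(4) − log₂(2) = log₂(4/2) = log₂(2) = 1.
ΔRT = 119.8 × 1.0000 = 119.800 ms.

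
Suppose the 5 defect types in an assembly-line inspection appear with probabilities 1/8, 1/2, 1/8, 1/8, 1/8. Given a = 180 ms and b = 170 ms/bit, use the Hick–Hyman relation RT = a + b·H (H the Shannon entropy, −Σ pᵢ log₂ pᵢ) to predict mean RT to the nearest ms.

H = −Σ pᵢ log₂ pᵢ = 0.125·3 + 0.5·1 + 0.125·3 + 0.125·3 + 0.125·3 = 2.000 bits.
RT = 180 + 170 × 2.000 = 520.00 ms.

520 ms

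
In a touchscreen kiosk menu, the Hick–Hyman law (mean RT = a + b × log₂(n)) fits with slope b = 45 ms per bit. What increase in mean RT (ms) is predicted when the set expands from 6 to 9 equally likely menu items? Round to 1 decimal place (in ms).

26.3 ms

The intercept a cancels: ΔRT = b·(log₂ n₂ − log₂ n₁) = b·log₂(n₂/n₁).
log₂(9) − log₂(6) = 3.1699 − 2.5850 = 0.5850.
ΔRT = 45 × 0.5850 = 26.323 ms.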